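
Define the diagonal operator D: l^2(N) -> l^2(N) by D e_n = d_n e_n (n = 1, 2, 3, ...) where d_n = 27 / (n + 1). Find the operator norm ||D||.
||D|| = 27/2 (attained at n = 1)

For D diagonal, ||D|| = sup_n |d_n| = sup_n 27/(n + 1). This is positive and strictly decreasing in n, so the supremum is attained at n = 1: d_1 = 27/(1 + 1) = 27/2. Hence ||D|| = 27/2.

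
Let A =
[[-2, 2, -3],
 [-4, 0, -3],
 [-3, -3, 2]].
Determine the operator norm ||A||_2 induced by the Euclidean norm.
||A||_2 ≈ 6.2073 (= sqrt(largest eigenvalue of A^T A))

||A||_2 = sigma_max(A) = sqrt(lambda_max(A^T A)). Form the symmetric matrix M = A^T A =
[[29, 5, 12],
 [5, 13, -12],
 [12, -12, 22]].
Its characteristic polynomial (trace, sum of principal 2x2 minors, determinant of M give the coefficients) is
  p(λ) = det(λ I - M) = λ^3 - 64λ^2 + 988λ - 256.
No integer candidate from the rational root theorem (±divisors of 256) is a root, so the roots are irrational. The cubic discriminant is Δ = 161732864 > 0, so there are three distinct real roots. p(0) = -256 and p(1) = 669 have opposite signs, so a root lies in (0, 1); Newton's method refines it to λ ≈ 0.2636. p(25) = 69 and p(26) = -256 have opposite signs, so a root lies in (25, 26); Newton's method refines it to λ ≈ 25.2062. p(38) = -256 and p(39) = 251 have opposite signs, so a root lies in (38, 39); Newton's method refines it to λ ≈ 38.5302. Check (Vieta): the three roots sum to 64, matching tr M = 64.
So the eigenvalues of A^T A are ≈ 0.2636, 25.2062, 38.5302 (all ≥ 0, as they must be for A^T A). The largest is λ_max ≈ 38.5302, hence ||A||_2 = sqrt(λ_max) ≈ 6.2073.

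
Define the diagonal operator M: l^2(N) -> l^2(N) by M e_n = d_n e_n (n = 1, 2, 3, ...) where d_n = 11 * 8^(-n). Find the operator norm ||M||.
||M|| = 11/8 (attained at n = 1)

For M diagonal, ||M|| = sup_n |d_n|. The sequence d_n = 11 * 8^(-n) is positive and strictly decreasing (ratio 8^(-1) < 1), so the supremum is d_1 = 11/8. Hence ||M|| = 11/8.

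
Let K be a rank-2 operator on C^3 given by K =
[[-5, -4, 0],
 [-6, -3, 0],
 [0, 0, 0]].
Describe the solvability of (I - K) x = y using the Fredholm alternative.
(I - K) is singular (det(I - K) = 0, i.e. 1 ∈ sigma(K)). (I - K) x = y is solvable iff y ⊥ ker((I - K)^*) = span{(-1, 1, 0)}, i.e. iff -y_1 + y_2 = 0. When solvable, x is determined up to adding multiples of (-2, 3, 0) (ker(I - K) = span{(-2, 3, 0)}, dimension 1).

K has rank 2 and factors as K = U V^T = u1 v1^T + u2 v2^T with u1 = (-1, 0, 0), v1 = (3, 3, 0), u2 = (-1, -3, 0), v2 = (2, 1, 0) (multiplying out reproduces the displayed K). The nonzero eigenvalues of U V^T coincide with those of the 2 x 2 matrix G = V^T U = [[v1·u1, v1·u2], [v2·u1, v2·u2]] = [[-3, -12], [-2, -5]], and by the Sylvester determinant identity det(I_3 - U V^T) = det(I_2 - V^T U) = det([[4, 12], [2, 6]]) = (4)(6) - (12)(2) = 0. (Direct check: I - K =
[[6, 4, 0],
 [6, 4, 0],
 [0, 0, 1]]
has determinant 0.) So 1 is an eigenvalue of K and (I - K) is not invertible. The finite-dimensional Fredholm alternative says: either (I - K) is invertible, or ker(I - K) ≠ {0} and then range(I - K) = ker((I - K)^*)^⊥, with dim ker(I - K) = dim ker((I - K)^*). We are in the second case, so we compute both kernels via the 2 x 2 reduction. If (I - U V^T) x = 0 then x = U (V^T x) lies in the column space of U; writing x = U b gives U (I_2 - G) b = 0, and since u1, u2 are independent, (I_2 - G) b = 0. With I_2 - G = [[4, 12], [2, 6]] (singular, as its determinant is 0) a null vector is b = (3, -1), so ker(I - K) = span{3·u1 + (-1)·u2} = span{(-2, 3, 0)}. For the adjoint, (I - K)^* = I - K^T = I - V U^T, and the same argument gives ker((I - K)^*) = {V a : (I_2 - G)^T a = 0}; (I_2 - G)^T = [[4, 2], [12, 6]] has null vector a = (1, -2), so ker((I - K)^*) = span{1·v1 + (-2)·v2} = span{(-1, 1, 0)}. (Both kernels are 1-dimensional, matching rank(I - K) = 2.) Therefore (I - K) x = y is solvable iff <y, (-1, 1, 0)> = 0, i.e. iff -y_1 + y_2 = 0; when solvable the solution set is the line x_p + c·(-2, 3, 0), c ∈ C.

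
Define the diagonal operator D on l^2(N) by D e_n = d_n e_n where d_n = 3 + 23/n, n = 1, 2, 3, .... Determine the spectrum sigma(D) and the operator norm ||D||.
sigma(D) = {3 + 23/n : n ≥ 1} ∪ {3}; ||D|| = 26

A bounded diagonal operator on l^2 with diagonal entries d_n has spectrum equal to the closure of {d_n : n ≥ 1}: every d_n is an eigenvalue (with eigenvector e_n), so {d_n} ⊂ sigma(D); the spectrum is closed, so its closure is too; and for lambda not in the closure, (D - lambda I) has bounded inverse (the diagonal entries 1/(d_n - lambda) are bounded). For our sequence d_n = 3 + 23/n, n = 1, 2, 3, ...:
  - {d_n} = {3 + 23/n : n ≥ 1}; the only limit point is 3
  - closure = {3 + 23/n : n ≥ 1} ∪ {3}
For the norm: a diagonal operator has ||D|| = sup_n |d_n|. Here d_n = 3 + 23/n is positive and decreasing, so sup_n |d_n| = d_1 = 3 + 23 = 26. So ||D|| = 26.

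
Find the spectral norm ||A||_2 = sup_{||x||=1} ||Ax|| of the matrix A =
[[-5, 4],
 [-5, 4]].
||A||_2 = sqrt(82) ≈ 9.0554 (= sqrt(largest eigenvalue of A^T A))

||A||_2 = sigma_max(A) = sqrt(lambda_max(A^T A)). Form the symmetric matrix M = A^T A =
[[50, -40],
 [-40, 32]].
Its characteristic polynomial (trace, determinant of M give the coefficients) is
  p(λ) = det(λ I - M) = λ^2 - 82λ.
For λ^2 - 82λ the discriminant is 6724. It is a perfect square (82^2), so the roots are rational: λ = (82 ± 82)/2 = 82, 0.
So the eigenvalues of A^T A are ≈ 0, 82 (all ≥ 0, as they must be for A^T A). The largest is λ_max = 82, hence ||A||_2 = sqrt(λ_max) = sqrt(82) ≈ 9.0554.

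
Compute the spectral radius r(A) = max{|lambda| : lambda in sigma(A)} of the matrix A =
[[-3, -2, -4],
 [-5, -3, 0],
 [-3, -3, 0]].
r(A) = 8

The eigenvalues of A are the roots of its characteristic polynomial. With M = A (coefficients from the trace, the sum of principal 2x2 minors, and det A):
  p(λ) = det(λ I - M) = λ^3 + 6λ^2 - 13λ + 24.
By the rational root theorem any rational root is an integer divisor of 24. Testing λ = -8: p(-8) = -512 + 384 + 104 + 24 = 0, so λ = -8 is a root. Dividing out (λ + 8) leaves p(λ) = (λ + 8)(λ^2 - 2λ + 3). For λ^2 - 2λ + 3 the discriminant is -8. It is negative, so the roots are the complex-conjugate pair λ = 1 ± (sqrt(8)/2) i ≈ 1 ± 1.4142i. For a conjugate pair the product of the roots equals the constant term, so |λ|^2 = 3 and |λ| = sqrt(3) ≈ 1.7321.
Thus the eigenvalues (to 4 decimals) are 1 ± 1.4142i (modulus 1.7321); -8 (modulus 8). The spectral radius is the largest modulus: r(A) = 8. (Cross-check: r(A) ≤ ||A||_2 ≈ 8.262; equality holds whenever A is normal, though it can also hold for some non-normal A.)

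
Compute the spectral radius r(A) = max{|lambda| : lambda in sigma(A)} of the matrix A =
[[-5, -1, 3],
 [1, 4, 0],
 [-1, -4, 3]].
r(A) ≈ 4.6741

The eigenvalues of A are the roots of its characteristic polynomial. With M = A (coefficients from the trace, the sum of principal 2x2 minors, and det A):
  p(λ) = det(λ I - M) = λ^3 - 2λ^2 - 19λ + 57.
No integer candidate from the rational root theorem (±divisors of 57) is a root, so the roots are irrational. The cubic discriminant is Δ = -18031 < 0, so there is one real root and a complex-conjugate pair. p(-5) = -23 and p(-4) = 37 have opposite signs, so a root lies in (-5, -4); Newton's method refines it to λ ≈ -4.6741. Dividing out (λ - (-4.6741)) leaves approximately λ^2 - 6.6741λ + 12.195. For λ^2 - 6.6741λ + 12.195 the discriminant is -4.2368. It is negative, so the remaining roots are the complex-conjugate pair λ ≈ 3.337 ± 1.0292i. Their product equals the constant term, so |λ|^2 ≈ 12.195 and |λ| ≈ 3.4921.
Thus the eigenvalues (to 4 decimals) are -4.6741 (modulus 4.6741); 3.337 ± 1.0292i (modulus 3.4921). The spectral radius is the largest modulus: r(A) ≈ 4.6741. (Cross-check: r(A) ≤ ||A||_2 ≈ 7.5516; equality holds whenever A is normal, though it can also hold for some non-normal A.)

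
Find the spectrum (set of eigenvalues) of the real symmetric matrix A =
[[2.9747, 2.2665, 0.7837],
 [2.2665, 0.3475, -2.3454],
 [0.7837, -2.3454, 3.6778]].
sigma(A) ≈ {-2, 4, 5}

A is real symmetric, so its spectrum consists of real eigenvalues. Expanding the characteristic polynomial of the displayed matrix gives
  det(λ I - A) = p(λ) = λ^3 + (-7)λ^2 + (2)λ + (40).
Solving p(λ) = 0 yields eigenvalues ≈ -2, 4, 5. (A is shown rounded to 4 decimals, so these recover the underlying integer eigenvalues to within that precision.)
Verification: the trace of A = 7 equals the sum of eigenvalues 7, and det(A) ≈ -40.0002 matches the eigenvalue product -40.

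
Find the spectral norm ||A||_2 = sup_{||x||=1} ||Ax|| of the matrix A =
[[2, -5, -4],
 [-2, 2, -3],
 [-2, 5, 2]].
||A||_2 ≈ 8.7883 (= sqrt(largest eigenvalue of A^T A))

||A||_2 = sigma_max(A) = sqrt(lambda_max(A^T A)). Form the symmetric matrix M = A^T A =
[[12, -24, -6],
 [-24, 54, 24],
 [-6, 24, 29]].
Its characteristic polynomial (trace, sum of principal 2x2 minors, determinant of M give the coefficients) is
  p(λ) = det(λ I - M) = λ^3 - 95λ^2 + 1374λ - 144.
No integer candidate from the rational root theorem (±divisors of 144) is a root, so the roots are irrational. The cubic discriminant is Δ = 6506240292 > 0, so there are three distinct real roots. p(0) = -144 and p(1) = 1136 have opposite signs, so a root lies in (0, 1); Newton's method refines it to λ ≈ 0.1056. p(17) = 672 and p(18) = -360 have opposite signs, so a root lies in (17, 18); Newton's method refines it to λ ≈ 17.6604. p(77) = -1068 and p(78) = 3600 have opposite signs, so a root lies in (77, 78); Newton's method refines it to λ ≈ 77.2341. Check (Vieta): the three roots sum to 95, matching tr M = 95.
So the eigenvalues of A^T A are ≈ 0.1056, 17.6604, 77.2341 (all ≥ 0, as they must be for A^T A). The largest is λ_max ≈ 77.2341, hence ||A||_2 = sqrt(λ_max) ≈ 8.7883.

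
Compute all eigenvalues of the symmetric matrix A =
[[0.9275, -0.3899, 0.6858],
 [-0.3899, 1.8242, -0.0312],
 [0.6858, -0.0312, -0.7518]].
sigma(A) ≈ {-1, 1, 2}

A is real symmetric, so its spectrum consists of real eigenvalues. Expanding the characteristic polynomial of the displayed matrix gives
  det(λ I - A) = p(λ) = λ^3 + (-2)λ^2 + (-1)λ + (2).
Solving p(λ) = 0 yields eigenvalues ≈ -1, 1, 2. (A is shown rounded to 4 decimals, so these recover the underlying integer eigenvalues to within that precision.)
Verification: the trace of A = 2 equals the sum of eigenvalues 2, and det(A) ≈ -1.9999 matches the eigenvalue product -2.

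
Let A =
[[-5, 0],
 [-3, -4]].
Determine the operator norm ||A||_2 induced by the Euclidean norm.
||A||_2 = sqrt(40) ≈ 6.3246 (= sqrt(largest eigenvalue of A^T A))

||A||_2 = sigma_max(A) = sqrt(lambda_max(A^T A)). Form the symmetric matrix M = A^T A =
[[34, 12],
 [12, 16]].
Its characteristic polynomial (trace, determinant of M give the coefficients) is
  p(λ) = det(λ I - M) = λ^2 - 50λ + 400.
For λ^2 - 50λ + 400 the discriminant is 900. It is a perfect square (30^2), so the roots are rational: λ = (50 ± 30)/2 = 40, 10.
So the eigenvalues of A^T A are ≈ 10, 40 (all ≥ 0, as they must be for A^T A). The largest is λ_max = 40, hence ||A||_2 = sqrt(λ_max) = sqrt(40) ≈ 6.3246.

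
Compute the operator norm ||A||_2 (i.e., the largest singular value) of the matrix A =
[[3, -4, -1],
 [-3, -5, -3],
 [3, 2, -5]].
||A||_2 ≈ 7.1347 (= sqrt(largest eigenvalue of A^T A))

||A||_2 = sigma_max(A) = sqrt(lambda_max(A^T A)). Form the symmetric matrix M = A^T A =
[[27, 9, -9],
 [9, 45, 9],
 [-9, 9, 35]].
Its characteristic polynomial (trace, sum of principal 2x2 minors, determinant of M give the coefficients) is
  p(λ) = det(λ I - M) = λ^3 - 107λ^2 + 3492λ - 32400.
No integer candidate from the rational root theorem (±divisors of 32400) is a root, so the roots are irrational. The cubic discriminant is Δ = 83240784 > 0, so there are three distinct real roots. p(15) = -720 and p(16) = 176 have opposite signs, so a root lies in (15, 16); Newton's method refines it to λ ≈ 15.7925. p(40) = 80 and p(41) = -174 have opposite signs, so a root lies in (40, 41); Newton's method refines it to λ ≈ 40.3031. p(50) = -300 and p(51) = 36 have opposite signs, so a root lies in (50, 51); Newton's method refines it to λ ≈ 50.9044. Check (Vieta): the three roots sum to 107, matching tr M = 107.
So the eigenvalues of A^T A are ≈ 15.7925, 40.3031, 50.9044 (all ≥ 0, as they must be for A^T A). The largest is λ_max ≈ 50.9044, hence ||A||_2 = sqrt(λ_max) ≈ 7.1347.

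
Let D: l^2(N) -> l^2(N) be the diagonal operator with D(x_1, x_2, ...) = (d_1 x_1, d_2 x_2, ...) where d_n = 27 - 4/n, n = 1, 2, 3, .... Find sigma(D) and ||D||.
sigma(D) = {27 - 4/n : n ≥ 1} ∪ {27}; ||D|| = 27

A bounded diagonal operator on l^2 with diagonal entries d_n has spectrum equal to the closure of {d_n : n ≥ 1}: every d_n is an eigenvalue (with eigenvector e_n), so {d_n} ⊂ sigma(D); the spectrum is closed, so its closure is too; and for lambda not in the closure, (D - lambda I) has bounded inverse (the diagonal entries 1/(d_n - lambda) are bounded). For our sequence d_n = 27 - 4/n, n = 1, 2, 3, ...:
  - {d_n} = {27 - 4/n : n ≥ 1}; the only limit point is 27
  - closure = {27 - 4/n : n ≥ 1} ∪ {27}
For the norm: a diagonal operator has ||D|| = sup_n |d_n|. Here d_n = 27 - 4/n increases monotonically from d_1 = 23 toward 27, with all terms in [23, 27); so sup_n |d_n| = 27 (the supremum is the limit, not attained). So ||D|| = 27.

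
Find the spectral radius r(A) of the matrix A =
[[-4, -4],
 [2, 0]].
r(A) = sqrt(8) ≈ 2.8284

The eigenvalues of A are the roots of its characteristic polynomial. With M = A (coefficients from the trace and determinant):
  p(λ) = det(λ I - M) = λ^2 + 4λ + 8.
For λ^2 + 4λ + 8 the discriminant is -16. It is negative, so the roots are the complex-conjugate pair λ = -2 ± (sqrt(16)/2) i ≈ -2 ± 2i. For a conjugate pair the product of the roots equals the constant term, so |λ|^2 = 8 and |λ| = sqrt(8) ≈ 2.8284.
Thus the eigenvalues (to 4 decimals) are -2 ± 2i (modulus 2.8284). The spectral radius is the largest modulus: r(A) = sqrt(8) ≈ 2.8284. (Cross-check: r(A) ≤ ||A||_2 ≈ 5.8416; equality holds whenever A is normal, though it can also hold for some non-normal A.)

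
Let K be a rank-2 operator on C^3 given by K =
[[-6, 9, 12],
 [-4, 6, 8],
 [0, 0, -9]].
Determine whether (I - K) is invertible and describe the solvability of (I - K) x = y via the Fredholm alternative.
(I - K) is invertible (det(I - K) = 10 ≠ 0), so for every y in C^3 the equation (I - K) x = y has a unique solution.

K has rank 2 and factors as K = U V^T = u1 v1^T + u2 v2^T with u1 = (-3, -2, 0), v1 = (2, -3, -1), u2 = (-3, -2, 3), v2 = (0, 0, -3) (multiplying out reproduces the displayed K). The nonzero eigenvalues of U V^T coincide with those of the 2 x 2 matrix G = V^T U = [[v1·u1, v1·u2], [v2·u1, v2·u2]] = [[0, -3], [0, -9]], and by the Sylvester determinant identity det(I_3 - U V^T) = det(I_2 - V^T U) = det([[1, 3], [0, 10]]) = (1)(10) - (3)(0) = 10. (Direct check: I - K =
[[7, -9, -12],
 [4, -5, -8],
 [0, 0, 10]]
has determinant 10.) The finite-dimensional Fredholm alternative says: either (I - K) is invertible, or ker(I - K) ≠ {0} and then range(I - K) = ker((I - K)^*)^⊥, with dim ker(I - K) = dim ker((I - K)^*). Since det(I - K) ≠ 0, 1 is not an eigenvalue of K and ker(I - K) = {0}, so we are in the first case: for every y there is a unique x = (I - K)^(-1) y. (Explicitly, by the Woodbury identity, (I - U V^T)^(-1) = I + U (I_2 - G)^(-1) V^T.)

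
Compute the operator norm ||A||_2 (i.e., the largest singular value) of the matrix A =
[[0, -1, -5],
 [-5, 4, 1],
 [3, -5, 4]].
||A||_2 ≈ 8.8235 (= sqrt(largest eigenvalue of A^T A))

||A||_2 = sigma_max(A) = sqrt(lambda_max(A^T A)). Form the symmetric matrix M = A^T A =
[[34, -35, 7],
 [-35, 42, -11],
 [7, -11, 42]].
Its characteristic polynomial (trace, sum of principal 2x2 minors, determinant of M give the coefficients) is
  p(λ) = det(λ I - M) = λ^3 - 118λ^2 + 3225λ - 7744.
No integer candidate from the rational root theorem (±divisors of 7744) is a root, so the roots are irrational. The cubic discriminant is Δ = 11182128896 > 0, so there are three distinct real roots. p(2) = -1758 and p(3) = 896 have opposite signs, so a root lies in (2, 3); Newton's method refines it to λ ≈ 2.653. p(37) = 692 and p(38) = -714 have opposite signs, so a root lies in (37, 38); Newton's method refines it to λ ≈ 37.4932. p(77) = -2508 and p(78) = 446 have opposite signs, so a root lies in (77, 78); Newton's method refines it to λ ≈ 77.8539. Check (Vieta): the three roots sum to 118, matching tr M = 118.
So the eigenvalues of A^T A are ≈ 2.653, 37.4932, 77.8539 (all ≥ 0, as they must be for A^T A). The largest is λ_max ≈ 77.8539, hence ||A||_2 = sqrt(λ_max) ≈ 8.8235.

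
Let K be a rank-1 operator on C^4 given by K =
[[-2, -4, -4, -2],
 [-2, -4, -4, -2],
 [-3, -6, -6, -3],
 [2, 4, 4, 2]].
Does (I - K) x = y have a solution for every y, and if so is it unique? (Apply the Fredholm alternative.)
(I - K) is invertible (det(I - K) = 11 ≠ 0), so for every y in C^4 the equation (I - K) x = y has a unique solution.

K has rank 1, so it is an outer product K = u v^T: every row of K is a multiple of one row vector. Reading off the entries, u = (-2, -2, -3, 2) and v = (1, 2, 2, 1) (row i of K equals u_i·v^T). A rank-one matrix u v^T satisfies K u = u (v·u) and kills the (3)-dimensional subspace v^⊥, so its characteristic polynomial is lambda^3 (lambda - v·u) with v·u = tr K = -10. Hence the eigenvalues of I - K are 1 (multiplicity 3) and 1 - (-10) = 11, so det(I - K) = 11. (Direct check: I - K =
[[3, 4, 4, 2],
 [2, 5, 4, 2],
 [3, 6, 7, 3],
 [-2, -4, -4, -1]]
has determinant 11.) The finite-dimensional Fredholm alternative says: either (I - K) is invertible, or ker(I - K) ≠ {0} and then range(I - K) = ker((I - K)^*)^⊥, with dim ker(I - K) = dim ker((I - K)^*). Since det(I - K) ≠ 0, 1 is not an eigenvalue of K and ker(I - K) = {0}, so we are in the first case: for every y there is a unique x = (I - K)^(-1) y. Explicitly, by the Sherman–Morrison formula, (I - u v^T)^(-1) = I + u v^T/(1 - v·u), i.e. (I - K)^(-1) = I + K/(11).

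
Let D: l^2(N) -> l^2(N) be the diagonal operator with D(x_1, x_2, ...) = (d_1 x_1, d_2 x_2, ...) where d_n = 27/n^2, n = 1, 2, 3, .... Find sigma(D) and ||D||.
sigma(D) = {27/n^2 : n ≥ 1} ∪ {0}; ||D|| = 27

A bounded diagonal operator on l^2 with diagonal entries d_n has spectrum equal to the closure of {d_n : n ≥ 1}: every d_n is an eigenvalue (with eigenvector e_n), so {d_n} ⊂ sigma(D); the spectrum is closed, so its closure is too; and for lambda not in the closure, (D - lambda I) has bounded inverse (the diagonal entries 1/(d_n - lambda) are bounded). For our sequence d_n = 27/n^2, n = 1, 2, 3, ...:
  - {d_n} = {27/n^2 : n ≥ 1}; the only limit point is 0
  - closure = {27/n^2 : n ≥ 1} ∪ {0}
For the norm: a diagonal operator has ||D|| = sup_n |d_n|. Here d_n = 27/n^2 is positive and decreasing, so sup_n |d_n| = d_1 = 27. So ||D|| = 27.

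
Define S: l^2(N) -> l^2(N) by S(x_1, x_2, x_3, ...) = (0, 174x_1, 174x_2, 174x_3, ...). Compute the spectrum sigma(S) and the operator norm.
sigma(S) = closed disk {z in C : |z| ≤ 174}; ||S|| = 174

Note S = 174·U where U is the unit right shift (U x)_k = x_{k-1} (with x_0 := 0); so ||S|| = 174||U|| and sigma(S) = 174·sigma(U). ||S x||^2 = sum_{k≥1} |174x_k|^2 = 30276||x||^2, so ||S|| = 174 and sigma(S) ⊂ {|z| ≤ 174}. For any |lambda| < 174, the equation (S - lambda I) x = 0 forces x_1 = 0, then 174x_k = lambda x_{k+1} ⇒ x = 0, so S has no eigenvalues. But (S - lambda I) is not surjective for |lambda| < 174: solving (S - lambda I) x = e_1 would require x_n proportional to (lambda/174)^(-n), which is not in l^2. So every |lambda| < 174 lies in the residual spectrum. The boundary |lambda| = 174 is in the approximate point spectrum (the spectrum is closed). Hence sigma(S) is the closed disk of radius 174.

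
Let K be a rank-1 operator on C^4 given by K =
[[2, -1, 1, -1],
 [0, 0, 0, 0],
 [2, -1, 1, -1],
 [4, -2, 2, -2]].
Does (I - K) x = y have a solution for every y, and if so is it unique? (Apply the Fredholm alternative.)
(I - K) is singular (det(I - K) = 0, i.e. 1 ∈ sigma(K)). (I - K) x = y is solvable iff y ⊥ ker((I - K)^*) = span{(2, -1, 1, -1)}, i.e. iff 2y_1 - y_2 + y_3 - y_4 = 0. When solvable, the solutions are x = y + c·(1, 0, 1, 2), c arbitrary (ker(I - K) = span{(1, 0, 1, 2)}, dimension 1).

K has rank 1, so it is an outer product K = u v^T: every row of K is a multiple of one row vector. Reading off the entries, u = (1, 0, 1, 2) and v = (2, -1, 1, -1) (row i of K equals u_i·v^T). A rank-one matrix u v^T satisfies K u = u (v·u) and kills the (3)-dimensional subspace v^⊥, so its characteristic polynomial is lambda^3 (lambda - v·u) with v·u = tr K = 1. Hence the eigenvalues of I - K are 1 (multiplicity 3) and 1 - (1) = 0, so det(I - K) = 0. (Direct check: I - K =
[[-1, 1, -1, 1],
 [0, 1, 0, 0],
 [-2, 1, 0, 1],
 [-4, 2, -2, 3]]
has determinant 0.) So 1 is an eigenvalue of K and (I - K) is not invertible. The finite-dimensional Fredholm alternative says: either (I - K) is invertible, or ker(I - K) ≠ {0} and then range(I - K) = ker((I - K)^*)^⊥, with dim ker(I - K) = dim ker((I - K)^*). We are in the second case, so we need both kernels. Kernel of I - K: (I - K) u = u - u (v·u) = u - u = 0, so ker(I - K) = span{u} = span{(1, 0, 1, 2)} (it is exactly 1-dimensional because rank(I - K) = 3). Kernel of the adjoint: K is real, so (I - K)^* = I - K^T = I - v u^T, and (I - v u^T) v = v - v (u·v) = 0; hence ker((I - K)^*) = span{v} = span{(2, -1, 1, -1)}. Therefore (I - K) x = y is solvable iff <y, v> = 0, i.e. iff 2y_1 - y_2 + y_3 - y_4 = 0. When this holds, K y = u (v·y) = 0, so (I - K) y = y and x = y is a particular solution; the full solution set is the line x = y + c·u = y + c·(1, 0, 1, 2), c ∈ C.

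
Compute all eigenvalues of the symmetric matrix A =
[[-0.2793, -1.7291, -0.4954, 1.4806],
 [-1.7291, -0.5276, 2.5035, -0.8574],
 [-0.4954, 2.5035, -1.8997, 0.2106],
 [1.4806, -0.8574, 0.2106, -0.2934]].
sigma(A) ≈ {-4, -2, 0, 3}

A is real symmetric, so its spectrum consists of real eigenvalues. Expanding the characteristic polynomial of the displayed matrix gives
  det(λ I - A) = p(λ) = λ^4 + (3)λ^3 + (-10)λ^2 + (-24)λ + (0).
Solving p(λ) = 0 yields eigenvalues ≈ -4, -2, 0, 3. (A is shown rounded to 4 decimals, so these recover the underlying integer eigenvalues to within that precision.)
Verification: the trace of A = -3 equals the sum of eigenvalues -3, and det(A) ≈ 0.0002 matches the eigenvalue product 0.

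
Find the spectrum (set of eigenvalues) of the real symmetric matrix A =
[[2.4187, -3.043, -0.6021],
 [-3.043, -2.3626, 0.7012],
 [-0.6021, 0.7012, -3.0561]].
sigma(A) ≈ {-4, -3, 4}

A is real symmetric, so its spectrum consists of real eigenvalues. Expanding the characteristic polynomial of the displayed matrix gives
  det(λ I - A) = p(λ) = λ^3 + (3)λ^2 + (-16)λ + (-48).
Solving p(λ) = 0 yields eigenvalues ≈ -4, -3, 4. (A is shown rounded to 4 decimals, so these recover the underlying integer eigenvalues to within that precision.)
Verification: the trace of A = -3 equals the sum of eigenvalues -3, and det(A) ≈ 47.9996 matches the eigenvalue product 48.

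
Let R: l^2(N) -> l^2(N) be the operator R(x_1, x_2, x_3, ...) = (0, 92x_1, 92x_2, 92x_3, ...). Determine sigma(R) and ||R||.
sigma(R) = closed disk {z in C : |z| ≤ 92}; ||R|| = 92

Note R = 92·U where U is the unit right shift (U x)_k = x_{k-1} (with x_0 := 0); so ||R|| = 92||U|| and sigma(R) = 92·sigma(U). ||R x||^2 = sum_{k≥1} |92x_k|^2 = 8464||x||^2, so ||R|| = 92 and sigma(R) ⊂ {|z| ≤ 92}. For any |lambda| < 92, the equation (R - lambda I) x = 0 forces x_1 = 0, then 92x_k = lambda x_{k+1} ⇒ x = 0, so R has no eigenvalues. But (R - lambda I) is not surjective for |lambda| < 92: solving (R - lambda I) x = e_1 would require x_n proportional to (lambda/92)^(-n), which is not in l^2. So every |lambda| < 92 lies in the residual spectrum. The boundary |lambda| = 92 is in the approximate point spectrum (the spectrum is closed). Hence sigma(R) is the closed disk of radius 92.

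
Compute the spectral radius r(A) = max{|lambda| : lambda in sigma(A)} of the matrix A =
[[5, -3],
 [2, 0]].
r(A) = 3

The eigenvalues of A are the roots of its characteristic polynomial. With M = A (coefficients from the trace and determinant):
  p(λ) = det(λ I - M) = λ^2 - 5λ + 6.
For λ^2 - 5λ + 6 the discriminant is 1. It is a perfect square (1^2), so the roots are rational: λ = (5 ± 1)/2 = 3, 2.
Thus the eigenvalues (to 4 decimals) are 3 (modulus 3); 2 (modulus 2). The spectral radius is the largest modulus: r(A) = 3. (Cross-check: r(A) ≤ ||A||_2 ≈ 6.085; equality holds whenever A is normal, though it can also hold for some non-normal A.)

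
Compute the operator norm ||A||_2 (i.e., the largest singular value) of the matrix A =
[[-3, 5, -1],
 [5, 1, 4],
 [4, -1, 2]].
||A||_2 ≈ 8.58 (= sqrt(largest eigenvalue of A^T A))

||A||_2 = sigma_max(A) = sqrt(lambda_max(A^T A)). Form the symmetric matrix M = A^T A =
[[50, -14, 31],
 [-14, 27, -3],
 [31, -3, 21]].
Its characteristic polynomial (trace, sum of principal 2x2 minors, determinant of M give the coefficients) is
  p(λ) = det(λ I - M) = λ^3 - 98λ^2 + 1801λ - 441.
No integer candidate from the rational root theorem (±divisors of 441) is a root, so the roots are irrational. The cubic discriminant is Δ = 7520169849 > 0, so there are three distinct real roots. p(0) = -441 and p(1) = 1263 have opposite signs, so a root lies in (0, 1); Newton's method refines it to λ ≈ 0.2482. p(24) = 159 and p(25) = -1041 have opposite signs, so a root lies in (24, 25); Newton's method refines it to λ ≈ 24.1349. p(73) = -2193 and p(74) = 1409 have opposite signs, so a root lies in (73, 74); Newton's method refines it to λ ≈ 73.6169. Check (Vieta): the three roots sum to 98, matching tr M = 98.
So the eigenvalues of A^T A are ≈ 0.2482, 24.1349, 73.6169 (all ≥ 0, as they must be for A^T A). The largest is λ_max ≈ 73.6169, hence ||A||_2 = sqrt(λ_max) ≈ 8.58.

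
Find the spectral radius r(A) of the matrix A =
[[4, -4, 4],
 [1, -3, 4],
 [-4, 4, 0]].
r(A) ≈ 3.6308

The eigenvalues of A are the roots of its characteristic polynomial. With M = A (coefficients from the trace, the sum of principal 2x2 minors, and det A):
  p(λ) = det(λ I - M) = λ^3 - λ^2 - 8λ + 32.
No integer candidate from the rational root theorem (±divisors of 32) is a root, so the roots are irrational. The cubic discriminant is Δ = -20800 < 0, so there is one real root and a complex-conjugate pair. p(-4) = -16 and p(-3) = 20 have opposite signs, so a root lies in (-4, -3); Newton's method refines it to λ ≈ -3.6308. Dividing out (λ - (-3.6308)) leaves approximately λ^2 - 4.6308λ + 8.8135. For λ^2 - 4.6308λ + 8.8135 the discriminant is -13.8097. It is negative, so the remaining roots are the complex-conjugate pair λ ≈ 2.3154 ± 1.8581i. Their product equals the constant term, so |λ|^2 ≈ 8.8135 and |λ| ≈ 2.9688.
Thus the eigenvalues (to 4 decimals) are -3.6308 (modulus 3.6308); 2.3154 ± 1.8581i (modulus 2.9688). The spectral radius is the largest modulus: r(A) ≈ 3.6308. (Cross-check: r(A) ≤ ||A||_2 ≈ 9.5831; equality holds whenever A is normal, though it can also hold for some non-normal A.)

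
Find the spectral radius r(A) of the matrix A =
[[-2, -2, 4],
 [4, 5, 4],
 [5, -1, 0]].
r(A) ≈ 5.555

The eigenvalues of A are the roots of its characteristic polynomial. With M = A (coefficients from the trace, the sum of principal 2x2 minors, and det A):
  p(λ) = det(λ I - M) = λ^3 - 3λ^2 - 18λ + 164.
No integer candidate from the rational root theorem (±divisors of 164) is a root, so the roots are irrational. The cubic discriminant is Δ = -522828 < 0, so there is one real root and a complex-conjugate pair. p(-6) = -52 and p(-5) = 54 have opposite signs, so a root lies in (-6, -5); Newton's method refines it to λ ≈ -5.555. Dividing out (λ - (-5.555)) leaves approximately λ^2 - 8.555λ + 29.523. For λ^2 - 8.555λ + 29.523 the discriminant is -44.9039. It is negative, so the remaining roots are the complex-conjugate pair λ ≈ 4.2775 ± 3.3505i. Their product equals the constant term, so |λ|^2 ≈ 29.523 and |λ| ≈ 5.4335.
Thus the eigenvalues (to 4 decimals) are -5.555 (modulus 5.555); 4.2775 ± 3.3505i (modulus 5.4335). The spectral radius is the largest modulus: r(A) ≈ 5.555. (Cross-check: r(A) ≤ ||A||_2 ≈ 7.9799; equality holds whenever A is normal, though it can also hold for some non-normal A.)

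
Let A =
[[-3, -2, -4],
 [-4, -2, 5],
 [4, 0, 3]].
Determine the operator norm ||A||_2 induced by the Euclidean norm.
||A||_2 ≈ 7.2014 (= sqrt(largest eigenvalue of A^T A))

||A||_2 = sigma_max(A) = sqrt(lambda_max(A^T A)). Form the symmetric matrix M = A^T A =
[[41, 14, 4],
 [14, 8, -2],
 [4, -2, 50]].
Its characteristic polynomial (trace, sum of principal 2x2 minors, determinant of M give the coefficients) is
  p(λ) = det(λ I - M) = λ^3 - 99λ^2 + 2562λ - 6084.
No integer candidate from the rational root theorem (±divisors of 6084) is a root, so the roots are irrational. The cubic discriminant is Δ = 229763412 > 0, so there are three distinct real roots. p(2) = -1348 and p(3) = 738 have opposite signs, so a root lies in (2, 3); Newton's method refines it to λ ≈ 2.6361. p(44) = 164 and p(45) = -144 have opposite signs, so a root lies in (44, 45); Newton's method refines it to λ ≈ 44.5045. p(51) = -270 and p(52) = 52 have opposite signs, so a root lies in (51, 52); Newton's method refines it to λ ≈ 51.8595. Check (Vieta): the three roots sum to 99, matching tr M = 99.
So the eigenvalues of A^T A are ≈ 2.6361, 44.5045, 51.8595 (all ≥ 0, as they must be for A^T A). The largest is λ_max ≈ 51.8595, hence ||A||_2 = sqrt(λ_max) ≈ 7.2014.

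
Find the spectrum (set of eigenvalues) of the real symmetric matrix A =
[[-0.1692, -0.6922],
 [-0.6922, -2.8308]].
sigma(A) ≈ {-3, 0}

A is real symmetric, so its spectrum consists of real eigenvalues. Expanding the characteristic polynomial of the displayed matrix gives
  det(λ I - A) = p(λ) = λ^2 + (3)λ + (0).
Solving p(λ) = 0 yields eigenvalues ≈ -3, 0. (A is shown rounded to 4 decimals, so these recover the underlying integer eigenvalues to within that precision.)
Verification: the trace of A = -3 equals the sum of eigenvalues -3, and det(A) ≈ -0.0002 matches the eigenvalue product 0.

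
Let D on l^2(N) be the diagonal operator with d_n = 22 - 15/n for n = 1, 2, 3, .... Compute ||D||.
||D|| = 22

For a diagonal operator on l^2 with entries d_n, ||D|| = sup_n |d_n|. Here d_1 = 7, d_2 = 29/2, ..., and d_n = 22 - 15/n increases monotonically toward 22. All terms lie in [7, 22), so |d_n| = d_n and the supremum is the limit 22, which is not attained by any individual d_n. Hence ||D|| = 22.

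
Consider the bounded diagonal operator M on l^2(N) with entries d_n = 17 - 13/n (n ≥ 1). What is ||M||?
||M|| = 17

For a diagonal operator on l^2 with entries d_n, ||M|| = sup_n |d_n|. Here d_1 = 4, d_2 = 21/2, ..., and d_n = 17 - 13/n increases monotonically toward 17. All terms lie in [4, 17), so |d_n| = d_n and the supremum is the limit 17, which is not attained by any individual d_n. Hence ||M|| = 17.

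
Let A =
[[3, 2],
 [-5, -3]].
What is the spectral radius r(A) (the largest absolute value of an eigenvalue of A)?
r(A) = 1

The eigenvalues of A are the roots of its characteristic polynomial. With M = A (coefficients from the trace and determinant):
  p(λ) = det(λ I - M) = λ^2 + 1.
For λ^2 + 1 the discriminant is -4. It is negative, so the roots are the complex-conjugate pair λ = 0 ± (sqrt(4)/2) i ≈ 0 ± 1i. For a conjugate pair the product of the roots equals the constant term, so |λ|^2 = 1 and |λ| = sqrt(1) = 1.
Thus the eigenvalues (to 4 decimals) are 0 ± 1i (modulus 1). The spectral radius is the largest modulus: r(A) = 1. (Cross-check: r(A) ≤ ||A||_2 ≈ 6.8541; equality holds whenever A is normal, though it can also hold for some non-normal A.)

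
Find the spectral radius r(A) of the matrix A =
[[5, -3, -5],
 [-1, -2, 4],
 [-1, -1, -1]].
r(A) ≈ 6.1162

The eigenvalues of A are the roots of its characteristic polynomial. With M = A (coefficients from the trace, the sum of principal 2x2 minors, and det A):
  p(λ) = det(λ I - M) = λ^3 - 2λ^2 - 17λ - 50.
No integer candidate from the rational root theorem (±divisors of 50) is a root, so the roots are irrational. The cubic discriminant is Δ = -78892 < 0, so there is one real root and a complex-conjugate pair. p(6) = -8 and p(7) = 76 have opposite signs, so a root lies in (6, 7); Newton's method refines it to λ ≈ 6.1162. Dividing out (λ - (6.1162)) leaves approximately λ^2 + 4.1162λ + 8.1751. For λ^2 + 4.1162λ + 8.1751 the discriminant is -15.7575. It is negative, so the remaining roots are the complex-conjugate pair λ ≈ -2.0581 ± 1.9848i. Their product equals the constant term, so |λ|^2 ≈ 8.1751 and |λ| ≈ 2.8592.
Thus the eigenvalues (to 4 decimals) are 6.1162 (modulus 6.1162); -2.0581 ± 1.9848i (modulus 2.8592). The spectral radius is the largest modulus: r(A) ≈ 6.1162. (Cross-check: r(A) ≤ ||A||_2 ≈ 8.1869; equality holds whenever A is normal, though it can also hold for some non-normal A.)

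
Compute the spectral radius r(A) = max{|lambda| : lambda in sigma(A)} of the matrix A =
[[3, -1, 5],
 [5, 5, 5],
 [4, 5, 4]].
r(A) ≈ 11.4655

The eigenvalues of A are the roots of its characteristic polynomial. With M = A (coefficients from the trace, the sum of principal 2x2 minors, and det A):
  p(λ) = det(λ I - M) = λ^3 - 12λ^2 + 7λ - 10.
No integer candidate from the rational root theorem (±divisors of 10) is a root, so the roots are irrational. The cubic discriminant is Δ = -51016 < 0, so there is one real root and a complex-conjugate pair. p(11) = -54 and p(12) = 74 have opposite signs, so a root lies in (11, 12); Newton's method refines it to λ ≈ 11.4655. Dividing out (λ - (11.4655)) leaves approximately λ^2 - 0.5345λ + 0.8722. For λ^2 - 0.5345λ + 0.8722 the discriminant is -3.2031. It is negative, so the remaining roots are the complex-conjugate pair λ ≈ 0.2672 ± 0.8949i. Their product equals the constant term, so |λ|^2 ≈ 0.8722 and |λ| ≈ 0.9339.
Thus the eigenvalues (to 4 decimals) are 11.4655 (modulus 11.4655); 0.2672 ± 0.8949i (modulus 0.9339). The spectral radius is the largest modulus: r(A) ≈ 11.4655. (Cross-check: r(A) ≤ ||A||_2 ≈ 12.1961; equality holds whenever A is normal, though it can also hold for some non-normal A.)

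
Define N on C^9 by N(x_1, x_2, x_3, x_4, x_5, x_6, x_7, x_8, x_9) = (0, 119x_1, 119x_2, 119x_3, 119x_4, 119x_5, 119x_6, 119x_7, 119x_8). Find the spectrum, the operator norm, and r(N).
sigma(N) = {0}; ||N|| = 119; r(N) = 0. (N is nilpotent with N^9 = 0.)

On C^9, N is a strictly lower-triangular matrix with 119 on the subdiagonal and zeros elsewhere, so its characteristic polynomial is lambda^9 and every eigenvalue is 0: sigma(N) = {0}. For the operator norm, N e_i = 119e_{i+1} for i = 1, ..., 8 and N e_9 = 0, so the singular values of N are 119 (with multiplicity 8) and 0; hence ||N|| = 119. The spectral radius r(N) = max|lambda| = 0. Note ||N|| > r(N) — characteristic of non-normal nilpotent operators. Indeed N^9 = 0.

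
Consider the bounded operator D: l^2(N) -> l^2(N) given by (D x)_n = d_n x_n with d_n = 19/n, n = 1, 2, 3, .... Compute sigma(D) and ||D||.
sigma(D) = {19/n : n ≥ 1} ∪ {0}; ||D|| = 19

A bounded diagonal operator on l^2 with diagonal entries d_n has spectrum equal to the closure of {d_n : n ≥ 1}: every d_n is an eigenvalue (with eigenvector e_n), so {d_n} ⊂ sigma(D); the spectrum is closed, so its closure is too; and for lambda not in the closure, (D - lambda I) has bounded inverse (the diagonal entries 1/(d_n - lambda) are bounded). For our sequence d_n = 19/n, n = 1, 2, 3, ...:
  - {d_n} = {19/n : n ≥ 1}; the only limit point is 0
  - closure = {19/n : n ≥ 1} ∪ {0}
For the norm: a diagonal operator has ||D|| = sup_n |d_n|. Here d_n = 19/n is positive and decreasing, so sup_n |d_n| = d_1 = 19. So ||D|| = 19.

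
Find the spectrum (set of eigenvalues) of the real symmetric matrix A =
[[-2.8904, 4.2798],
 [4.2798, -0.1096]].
sigma(A) ≈ {-6, 3}

A is real symmetric, so its spectrum consists of real eigenvalues. Expanding the characteristic polynomial of the displayed matrix gives
  det(λ I - A) = p(λ) = λ^2 + (3)λ + (-18).
Solving p(λ) = 0 yields eigenvalues ≈ -6, 3. (A is shown rounded to 4 decimals, so these recover the underlying integer eigenvalues to within that precision.)
Verification: the trace of A = -3 equals the sum of eigenvalues -3, and det(A) ≈ -17.9999 matches the eigenvalue product -18.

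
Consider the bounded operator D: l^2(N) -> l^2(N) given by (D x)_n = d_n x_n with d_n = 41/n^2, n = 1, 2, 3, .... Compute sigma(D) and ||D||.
sigma(D) = {41/n^2 : n ≥ 1} ∪ {0}; ||D|| = 41

A bounded diagonal operator on l^2 with diagonal entries d_n has spectrum equal to the closure of {d_n : n ≥ 1}: every d_n is an eigenvalue (with eigenvector e_n), so {d_n} ⊂ sigma(D); the spectrum is closed, so its closure is too; and for lambda not in the closure, (D - lambda I) has bounded inverse (the diagonal entries 1/(d_n - lambda) are bounded). For our sequence d_n = 41/n^2, n = 1, 2, 3, ...:
  - {d_n} = {41/n^2 : n ≥ 1}; the only limit point is 0
  - closure = {41/n^2 : n ≥ 1} ∪ {0}
For the norm: a diagonal operator has ||D|| = sup_n |d_n|. Here d_n = 41/n^2 is positive and decreasing, so sup_n |d_n| = d_1 = 41. So ||D|| = 41.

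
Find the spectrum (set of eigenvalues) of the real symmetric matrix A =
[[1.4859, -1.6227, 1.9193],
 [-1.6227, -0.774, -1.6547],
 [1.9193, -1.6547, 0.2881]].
sigma(A) ≈ {-2, -1, 4}

A is real symmetric, so its spectrum consists of real eigenvalues. Expanding the characteristic polynomial of the displayed matrix gives
  det(λ I - A) = p(λ) = λ^3 + (-1)λ^2 + (-10)λ + (-8).
Solving p(λ) = 0 yields eigenvalues ≈ -2, -1, 4. (A is shown rounded to 4 decimals, so these recover the underlying integer eigenvalues to within that precision.)
Verification: the trace of A = 1 equals the sum of eigenvalues 1, and det(A) ≈ 7.9998 matches the eigenvalue product 8.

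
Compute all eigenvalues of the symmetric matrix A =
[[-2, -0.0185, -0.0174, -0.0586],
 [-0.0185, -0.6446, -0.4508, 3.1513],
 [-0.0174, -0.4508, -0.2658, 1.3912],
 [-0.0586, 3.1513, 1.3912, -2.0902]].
sigma(A) ≈ {-5, -2, 0, 2}

A is real symmetric, so its spectrum consists of real eigenvalues. Expanding the characteristic polynomial of the displayed matrix gives
  det(λ I - A) = p(λ) = λ^4 + (5)λ^3 + (-4)λ^2 + (-20)λ + (0).
Solving p(λ) = 0 yields eigenvalues ≈ -5, -2, 0, 2. (A is shown rounded to 4 decimals, so these recover the underlying integer eigenvalues to within that precision.)
Verification: the trace of A = -5 equals the sum of eigenvalues -5, and det(A) ≈ -0.0007 matches the eigenvalue product 0.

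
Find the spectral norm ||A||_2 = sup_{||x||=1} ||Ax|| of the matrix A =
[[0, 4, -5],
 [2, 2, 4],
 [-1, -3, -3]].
||A||_2 ≈ 7.2543 (= sqrt(largest eigenvalue of A^T A))

||A||_2 = sigma_max(A) = sqrt(lambda_max(A^T A)). Form the symmetric matrix M = A^T A =
[[5, 7, 11],
 [7, 29, -3],
 [11, -3, 50]].
Its characteristic polynomial (trace, sum of principal 2x2 minors, determinant of M give the coefficients) is
  p(λ) = det(λ I - M) = λ^3 - 84λ^2 + 1666λ - 784.
No integer candidate from the rational root theorem (±divisors of 784) is a root, so the roots are irrational. The cubic discriminant is Δ = 1187592224 > 0, so there are three distinct real roots. p(0) = -784 and p(1) = 799 have opposite signs, so a root lies in (0, 1); Newton's method refines it to λ ≈ 0.4822. p(30) = 596 and p(31) = -71 have opposite signs, so a root lies in (30, 31); Newton's method refines it to λ ≈ 30.8924. p(52) = -680 and p(53) = 435 have opposite signs, so a root lies in (52, 53); Newton's method refines it to λ ≈ 52.6253. Check (Vieta): the three roots sum to 84, matching tr M = 84.
So the eigenvalues of A^T A are ≈ 0.4822, 30.8924, 52.6253 (all ≥ 0, as they must be for A^T A). The largest is λ_max ≈ 52.6253, hence ||A||_2 = sqrt(λ_max) ≈ 7.2543.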